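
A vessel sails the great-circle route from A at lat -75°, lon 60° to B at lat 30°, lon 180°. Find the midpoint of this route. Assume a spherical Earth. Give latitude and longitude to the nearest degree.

≈ lat -31°, lon 163°

The haversine formula gives a central angle δ ≈ 2.208 rad (126.5°) between the endpoints.
Interpolate at f = 1/2 with slerp weights a = sin((1−f)δ)/sin δ ≈ 1.111, b = sin(fδ)/sin δ ≈ 1.111.
p = a·p₁ + b·p₂ ≈ (-0.818, 0.249, -0.518); φ = arcsin(p_z) ≈ -31.18°, λ = atan2(p_y, p_x) ≈ 163.08°.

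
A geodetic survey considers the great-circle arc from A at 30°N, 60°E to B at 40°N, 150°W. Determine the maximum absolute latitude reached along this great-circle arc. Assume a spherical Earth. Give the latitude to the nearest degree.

≈ 70°N

The great circle lies in the plane with unit normal n̂ = (p₁ × p₂)/|p₁ × p₂|.
Here n̂_z ≈ +0.343; the vertex latitude is φ_max = arccos|n̂_z| ≈ 69.9°.
Check via Clairaut: cos φ_max = |cos φ₁| · sin C = cos(30.0°)·sin(23.3°) ≈ 0.343, again giving ≈ 69.9°.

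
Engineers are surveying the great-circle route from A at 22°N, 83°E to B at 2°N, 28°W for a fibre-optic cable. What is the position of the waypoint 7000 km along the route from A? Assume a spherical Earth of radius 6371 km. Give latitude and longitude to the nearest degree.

≈ 18°N, 15°E

Convert each endpoint to a unit vector on the sphere (x = cos φ cos λ, y = cos φ sin λ, z = sin φ).
The central angle between the endpoints is δ = arccos(p₁·p₂) ≈ 1.895 rad (108.6°). The total great-circle distance is δ·R ≈ 1.895 × 6371 ≈ 12076 km, so the target fraction is f = 7000/12076 ≈ 0.580.
Interpolate at f ≈ 0.580 with slerp weights a = sin((1−f)δ)/sin δ ≈ 0.754, b = sin(fδ)/sin δ ≈ 0.940.
p = a·p₁ + b·p₂ ≈ (0.914, 0.253, 0.315); φ = arcsin(p_z) ≈ 18.39°, λ = atan2(p_y, p_x) ≈ 15.49°.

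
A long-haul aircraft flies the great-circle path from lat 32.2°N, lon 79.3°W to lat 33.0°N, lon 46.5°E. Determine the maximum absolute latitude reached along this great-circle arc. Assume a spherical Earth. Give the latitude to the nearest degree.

≈ 55°N

The great circle lies in the plane with unit normal n̂ = (p₁ × p₂)/|p₁ × p₂|.
Here n̂_z ≈ +0.580; the vertex latitude is φ_max = arccos|n̂_z| ≈ 54.5°.
Check via Clairaut: cos φ_max = |cos φ₁| · sin C = cos(32.2°)·sin(43.3°) ≈ 0.580, again giving ≈ 54.5°.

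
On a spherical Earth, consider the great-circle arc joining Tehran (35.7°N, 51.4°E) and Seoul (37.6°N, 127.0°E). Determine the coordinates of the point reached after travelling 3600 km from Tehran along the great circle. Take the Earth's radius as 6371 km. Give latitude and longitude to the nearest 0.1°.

≈ (43.3°N, 92.6°E)

The haversine formula gives a central angle δ ≈ 1.029 rad (58.9°) between the endpoints. The total great-circle distance is δ·R ≈ 1.029 × 6371 ≈ 6553 km, so the target fraction is f = 3600/6553 ≈ 0.549.
Interpolate at f ≈ 0.549 with slerp weights a = sin((1−f)δ)/sin δ ≈ 0.522, b = sin(fδ)/sin δ ≈ 0.625.
p = a·p₁ + b·p₂ ≈ (-0.034, 0.727, 0.686); φ = arcsin(p_z) ≈ 43.31°, λ = atan2(p_y, p_x) ≈ 92.65°.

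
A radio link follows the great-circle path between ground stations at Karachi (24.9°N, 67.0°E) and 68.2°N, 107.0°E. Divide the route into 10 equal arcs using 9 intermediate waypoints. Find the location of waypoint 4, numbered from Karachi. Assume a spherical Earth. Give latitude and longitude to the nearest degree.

Write both endpoints as unit vectors p₁, p₂ with components (cos φ cos λ, cos φ sin λ, sin φ).
The central angle between the endpoints is δ = arccos(p₁·p₂) ≈ 0.865 rad (49.5°).
Interpolate at f = 4/10 with slerp weights a = sin((1−f)δ)/sin δ ≈ 0.652, b = sin(fδ)/sin δ ≈ 0.446.
p = a·p₁ + b·p₂ ≈ (0.183, 0.702, 0.688); φ = arcsin(p_z) ≈ 43.48°, λ = atan2(p_y, p_x) ≈ 75.43°.

≈ 43°N, 75°E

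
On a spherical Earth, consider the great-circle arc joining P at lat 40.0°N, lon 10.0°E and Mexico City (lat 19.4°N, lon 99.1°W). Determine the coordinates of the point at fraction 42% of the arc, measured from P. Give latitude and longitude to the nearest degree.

The haversine formula gives a central angle δ ≈ 1.594 rad (91.3°) between the endpoints.
Interpolate at f = 0.42 with slerp weights a = sin((1−f)δ)/sin δ ≈ 0.798, b = sin(fδ)/sin δ ≈ 0.621.
p = a·p₁ + b·p₂ ≈ (0.510, -0.472, 0.719); φ = arcsin(p_z) ≈ 46.00°, λ = atan2(p_y, p_x) ≈ -42.79°.

≈ lat 46°N, lon 43°W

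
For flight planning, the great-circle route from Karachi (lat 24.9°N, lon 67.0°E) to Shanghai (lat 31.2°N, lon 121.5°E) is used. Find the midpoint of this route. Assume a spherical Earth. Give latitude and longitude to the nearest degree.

From cos δ = sin φ₁ sin φ₂ + cos φ₁ cos φ₂ cos Δλ, the central angle is δ ≈ 0.838 rad (48.0°).
Interpolate at f = 1/2 with slerp weights a = sin((1−f)δ)/sin δ ≈ 0.547, b = sin(fδ)/sin δ ≈ 0.547.
p = a·p₁ + b·p₂ ≈ (-0.051, 0.856, 0.514); φ = arcsin(p_z) ≈ 30.93°, λ = atan2(p_y, p_x) ≈ 93.38°.

≈ lat 31°N, lon 93°E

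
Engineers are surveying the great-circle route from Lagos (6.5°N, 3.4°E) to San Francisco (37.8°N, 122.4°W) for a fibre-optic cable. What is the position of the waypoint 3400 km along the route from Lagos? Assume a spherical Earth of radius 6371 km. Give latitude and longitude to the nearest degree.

Write both endpoints as unit vectors p₁, p₂ with components (cos φ cos λ, cos φ sin λ, sin φ).
The central angle between the endpoints is δ = arccos(p₁·p₂) ≈ 1.971 rad (112.9°). The total great-circle distance is δ·R ≈ 1.971 × 6371 ≈ 12559 km, so the target fraction is f = 3400/12559 ≈ 0.271.
Interpolate at f ≈ 0.271 with slerp weights a = sin((1−f)δ)/sin δ ≈ 1.076, b = sin(fδ)/sin δ ≈ 0.552.
p = a·p₁ + b·p₂ ≈ (0.834, -0.305, 0.460); φ = arcsin(p_z) ≈ 27.41°, λ = atan2(p_y, p_x) ≈ -20.10°.

≈ 27°N, 20°W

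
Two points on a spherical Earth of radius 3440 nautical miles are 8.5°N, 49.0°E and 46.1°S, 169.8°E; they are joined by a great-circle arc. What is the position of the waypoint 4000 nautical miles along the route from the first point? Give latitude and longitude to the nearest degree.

≈ 38°S, 100°E

Write both endpoints as unit vectors p₁, p₂ with components (cos φ cos λ, cos φ sin λ, sin φ).
The central angle between the endpoints is δ = arccos(p₁·p₂) ≈ 2.046 rad (117.2°). The total great-circle distance is δ·R ≈ 2.046 × 3440 ≈ 7039 nmi, so the target fraction is f = 4000/7039 ≈ 0.568.
Interpolate at f ≈ 0.568 with slerp weights a = sin((1−f)δ)/sin δ ≈ 0.869, b = sin(fδ)/sin δ ≈ 1.032.
p = a·p₁ + b·p₂ ≈ (-0.141, 0.776, -0.615); φ = arcsin(p_z) ≈ -37.98°, λ = atan2(p_y, p_x) ≈ 100.27°.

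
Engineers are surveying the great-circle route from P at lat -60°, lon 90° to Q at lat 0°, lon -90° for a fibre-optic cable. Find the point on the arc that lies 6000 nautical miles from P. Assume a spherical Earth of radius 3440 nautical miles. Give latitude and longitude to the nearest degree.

≈ lat -20°, lon -90°

Write both endpoints as unit vectors p₁, p₂ with components (cos φ cos λ, cos φ sin λ, sin φ).
The central angle between the endpoints is δ = arccos(p₁·p₂) ≈ 2.094 rad (120.0°). The total great-circle distance is δ·R ≈ 2.094 × 3440 ≈ 7205 nmi, so the target fraction is f = 6000/7205 ≈ 0.833.
Interpolate at f ≈ 0.833 with slerp weights a = sin((1−f)δ)/sin δ ≈ 0.396, b = sin(fδ)/sin δ ≈ 1.137.
p = a·p₁ + b·p₂ ≈ (0.000, -0.939, -0.343); φ = arcsin(p_z) ≈ -20.07°, λ = atan2(p_y, p_x) ≈ -90.00°.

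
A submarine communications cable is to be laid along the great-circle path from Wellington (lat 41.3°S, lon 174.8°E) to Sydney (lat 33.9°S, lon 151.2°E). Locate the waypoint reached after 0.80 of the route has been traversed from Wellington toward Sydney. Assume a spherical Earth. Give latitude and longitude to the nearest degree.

≈ lat 36°S, lon 156°E

The haversine formula gives a central angle δ ≈ 0.350 rad (20.0°) between the endpoints.
Interpolate at f = 0.80 with slerp weights a = sin((1−f)δ)/sin δ ≈ 0.204, b = sin(fδ)/sin δ ≈ 0.806.
p = a·p₁ + b·p₂ ≈ (-0.739, 0.336, -0.584); φ = arcsin(p_z) ≈ -35.74°, λ = atan2(p_y, p_x) ≈ 155.53°.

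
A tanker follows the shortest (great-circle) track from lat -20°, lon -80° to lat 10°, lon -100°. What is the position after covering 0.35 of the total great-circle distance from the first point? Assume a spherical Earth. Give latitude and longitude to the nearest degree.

The haversine formula gives a central angle δ ≈ 0.626 rad (35.9°) between the endpoints.
Interpolate at f = 0.35 with slerp weights a = sin((1−f)δ)/sin δ ≈ 0.675, b = sin(fδ)/sin δ ≈ 0.371.
p = a·p₁ + b·p₂ ≈ (0.047, -0.985, -0.167); φ = arcsin(p_z) ≈ -9.59°, λ = atan2(p_y, p_x) ≈ -87.28°.

≈ lat -10°, lon -87°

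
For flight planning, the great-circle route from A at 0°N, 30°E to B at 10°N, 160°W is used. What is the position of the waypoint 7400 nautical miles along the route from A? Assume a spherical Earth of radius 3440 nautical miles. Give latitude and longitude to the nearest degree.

≈ 37°N, 163°E

Write both endpoints as unit vectors p₁, p₂ with components (cos φ cos λ, cos φ sin λ, sin φ).
The central angle between the endpoints is δ = arccos(p₁·p₂) ≈ 2.895 rad (165.9°). The total great-circle distance is δ·R ≈ 2.895 × 3440 ≈ 9960 nmi, so the target fraction is f = 7400/9960 ≈ 0.743.
Interpolate at f ≈ 0.743 with slerp weights a = sin((1−f)δ)/sin δ ≈ 2.779, b = sin(fδ)/sin δ ≈ 3.431.
p = a·p₁ + b·p₂ ≈ (-0.768, 0.234, 0.596); φ = arcsin(p_z) ≈ 36.57°, λ = atan2(p_y, p_x) ≈ 163.06°.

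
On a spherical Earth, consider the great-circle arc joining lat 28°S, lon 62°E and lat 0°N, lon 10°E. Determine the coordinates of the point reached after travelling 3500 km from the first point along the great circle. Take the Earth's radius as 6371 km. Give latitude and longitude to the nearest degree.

≈ lat 14°S, lon 32°E

Write both endpoints as unit vectors p₁, p₂ with components (cos φ cos λ, cos φ sin λ, sin φ).
The central angle between the endpoints is δ = arccos(p₁·p₂) ≈ 0.996 rad (57.1°). The total great-circle distance is δ·R ≈ 0.996 × 6371 ≈ 6346 km, so the target fraction is f = 3500/6346 ≈ 0.552.
Interpolate at f ≈ 0.552 with slerp weights a = sin((1−f)δ)/sin δ ≈ 0.515, b = sin(fδ)/sin δ ≈ 0.622.
p = a·p₁ + b·p₂ ≈ (0.826, 0.509, -0.242); φ = arcsin(p_z) ≈ -13.98°, λ = atan2(p_y, p_x) ≈ 31.66°.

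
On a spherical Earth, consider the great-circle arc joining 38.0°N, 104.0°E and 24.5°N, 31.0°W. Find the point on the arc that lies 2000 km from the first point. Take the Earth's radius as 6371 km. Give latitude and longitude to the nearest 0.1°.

Convert each endpoint to a unit vector on the sphere (x = cos φ cos λ, y = cos φ sin λ, z = sin φ).
The central angle between the endpoints is δ = arccos(p₁·p₂) ≈ 1.825 rad (104.6°). The total great-circle distance is δ·R ≈ 1.825 × 6371 ≈ 11629 km, so the target fraction is f = 2000/11629 ≈ 0.172.
Interpolate at f ≈ 0.172 with slerp weights a = sin((1−f)δ)/sin δ ≈ 1.031, b = sin(fδ)/sin δ ≈ 0.319.
p = a·p₁ + b·p₂ ≈ (0.052, 0.639, 0.767); φ = arcsin(p_z) ≈ 50.12°, λ = atan2(p_y, p_x) ≈ 85.33°.

≈ 50.1°N, 85.3°E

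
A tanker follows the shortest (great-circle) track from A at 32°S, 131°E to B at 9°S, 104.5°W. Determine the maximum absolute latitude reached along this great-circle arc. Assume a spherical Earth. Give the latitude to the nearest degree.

The great circle lies in the plane with unit normal n̂ = (p₁ × p₂)/|p₁ × p₂|.
Here n̂_z ≈ +0.750; the vertex latitude is φ_max = arccos|n̂_z| ≈ 41.4°.
Check via Clairaut: cos φ_max = |cos φ₁| · sin C = cos(32.0°)·sin(117.8°) ≈ 0.750, again giving ≈ 41.4°.

≈ 41°S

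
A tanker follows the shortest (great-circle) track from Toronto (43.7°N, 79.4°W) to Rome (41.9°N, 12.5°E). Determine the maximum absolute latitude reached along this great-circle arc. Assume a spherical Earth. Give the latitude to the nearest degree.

The great circle lies in the plane with unit normal n̂ = (p₁ × p₂)/|p₁ × p₂|.
Here n̂_z ≈ +0.600; the vertex latitude is φ_max = arccos|n̂_z| ≈ 53.1°.

≈ 53°N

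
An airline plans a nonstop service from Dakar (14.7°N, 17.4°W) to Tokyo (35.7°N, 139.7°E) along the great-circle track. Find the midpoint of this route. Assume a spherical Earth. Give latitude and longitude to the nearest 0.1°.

≈ 65.3°N, 37.9°E

Write both endpoints as unit vectors p₁, p₂ with components (cos φ cos λ, cos φ sin λ, sin φ).
The central angle between the endpoints is δ = arccos(p₁·p₂) ≈ 2.184 rad (125.1°).
Interpolate at f = 1/2 with slerp weights a = sin((1−f)δ)/sin δ ≈ 1.085, b = sin(fδ)/sin δ ≈ 1.085.
p = a·p₁ + b·p₂ ≈ (0.330, 0.256, 0.909); φ = arcsin(p_z) ≈ 65.33°, λ = atan2(p_y, p_x) ≈ 37.85°.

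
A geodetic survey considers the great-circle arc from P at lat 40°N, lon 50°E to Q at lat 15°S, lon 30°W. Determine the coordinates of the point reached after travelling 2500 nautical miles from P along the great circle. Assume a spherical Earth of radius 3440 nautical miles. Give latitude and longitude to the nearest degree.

≈ lat 19°N, lon 8°E

The haversine formula gives a central angle δ ≈ 1.609 rad (92.2°) between the endpoints. The total great-circle distance is δ·R ≈ 1.609 × 3440 ≈ 5534 nmi, so the target fraction is f = 2500/5534 ≈ 0.452.
Interpolate at f ≈ 0.452 with slerp weights a = sin((1−f)δ)/sin δ ≈ 0.773, b = sin(fδ)/sin δ ≈ 0.665.
p = a·p₁ + b·p₂ ≈ (0.937, 0.132, 0.324); φ = arcsin(p_z) ≈ 18.93°, λ = atan2(p_y, p_x) ≈ 8.03°.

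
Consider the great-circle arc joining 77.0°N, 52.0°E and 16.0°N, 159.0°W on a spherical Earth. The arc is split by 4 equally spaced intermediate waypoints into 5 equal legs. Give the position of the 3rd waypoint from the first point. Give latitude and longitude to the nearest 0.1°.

Convert each endpoint to a unit vector on the sphere (x = cos φ cos λ, y = cos φ sin λ, z = sin φ).
The central angle between the endpoints is δ = arccos(p₁·p₂) ≈ 1.487 rad (85.2°).
Interpolate at f = 3/5 with slerp weights a = sin((1−f)δ)/sin δ ≈ 0.562, b = sin(fδ)/sin δ ≈ 0.781.
p = a·p₁ + b·p₂ ≈ (-0.623, -0.169, 0.763); φ = arcsin(p_z) ≈ 49.77°, λ = atan2(p_y, p_x) ≈ -164.79°.

≈ 49.8°N, 164.8°W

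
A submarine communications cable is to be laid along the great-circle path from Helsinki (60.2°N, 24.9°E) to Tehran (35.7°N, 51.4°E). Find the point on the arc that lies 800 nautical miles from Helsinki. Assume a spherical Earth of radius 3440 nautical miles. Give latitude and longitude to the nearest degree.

≈ 50°N, 40°E

Write both endpoints as unit vectors p₁, p₂ with components (cos φ cos λ, cos φ sin λ, sin φ).
The central angle between the endpoints is δ = arccos(p₁·p₂) ≈ 0.521 rad (29.8°). The total great-circle distance is δ·R ≈ 0.521 × 3440 ≈ 1791 nmi, so the target fraction is f = 800/1791 ≈ 0.447.
Interpolate at f ≈ 0.447 with slerp weights a = sin((1−f)δ)/sin δ ≈ 0.571, b = sin(fδ)/sin δ ≈ 0.463.
p = a·p₁ + b·p₂ ≈ (0.492, 0.414, 0.766); φ = arcsin(p_z) ≈ 49.99°, λ = atan2(p_y, p_x) ≈ 40.04°.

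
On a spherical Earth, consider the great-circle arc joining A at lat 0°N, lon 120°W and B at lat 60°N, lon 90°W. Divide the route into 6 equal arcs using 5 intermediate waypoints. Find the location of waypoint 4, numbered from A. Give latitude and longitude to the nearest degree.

≈ lat 41°N, lon 106°W

Convert each endpoint to a unit vector on the sphere (x = cos φ cos λ, y = cos φ sin λ, z = sin φ).
The central angle between the endpoints is δ = arccos(p₁·p₂) ≈ 1.123 rad (64.3°).
Interpolate at f = 4/6 with slerp weights a = sin((1−f)δ)/sin δ ≈ 0.406, b = sin(fδ)/sin δ ≈ 0.755.
p = a·p₁ + b·p₂ ≈ (-0.203, -0.729, 0.654); φ = arcsin(p_z) ≈ 40.84°, λ = atan2(p_y, p_x) ≈ -105.55°.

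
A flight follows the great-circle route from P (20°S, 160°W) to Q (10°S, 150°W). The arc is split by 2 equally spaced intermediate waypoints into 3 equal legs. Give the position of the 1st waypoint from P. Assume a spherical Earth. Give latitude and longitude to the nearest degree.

Convert each endpoint to a unit vector on the sphere (x = cos φ cos λ, y = cos φ sin λ, z = sin φ).
The central angle between the endpoints is δ = arccos(p₁·p₂) ≈ 0.242 rad (13.9°).
Interpolate at f = 1/3 with slerp weights a = sin((1−f)δ)/sin δ ≈ 0.670, b = sin(fδ)/sin δ ≈ 0.336.
p = a·p₁ + b·p₂ ≈ (-0.879, -0.381, -0.288); φ = arcsin(p_z) ≈ -16.72°, λ = atan2(p_y, p_x) ≈ -156.56°.

≈ (17°S, 157°W)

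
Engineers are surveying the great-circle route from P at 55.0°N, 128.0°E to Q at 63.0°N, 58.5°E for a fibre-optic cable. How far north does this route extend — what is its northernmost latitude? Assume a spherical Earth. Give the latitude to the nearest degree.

The great circle lies in the plane with unit normal n̂ = (p₁ × p₂)/|p₁ × p₂|.
Here n̂_z ≈ -0.427; the vertex latitude is φ_max = arccos|n̂_z| ≈ 64.7°.

≈ 65°N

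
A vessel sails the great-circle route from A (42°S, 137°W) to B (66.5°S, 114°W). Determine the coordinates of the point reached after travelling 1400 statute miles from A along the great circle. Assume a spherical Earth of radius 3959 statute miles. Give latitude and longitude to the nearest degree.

≈ (60°S, 123°W)

Write both endpoints as unit vectors p₁, p₂ with components (cos φ cos λ, cos φ sin λ, sin φ).
The central angle between the endpoints is δ = arccos(p₁·p₂) ≈ 0.481 rad (27.6°). The total great-circle distance is δ·R ≈ 0.481 × 3959 ≈ 1905 mi, so the target fraction is f = 1400/1905 ≈ 0.735.
Interpolate at f ≈ 0.735 with slerp weights a = sin((1−f)δ)/sin δ ≈ 0.275, b = sin(fδ)/sin δ ≈ 0.748.
p = a·p₁ + b·p₂ ≈ (-0.271, -0.412, -0.870); φ = arcsin(p_z) ≈ -60.47°, λ = atan2(p_y, p_x) ≈ -123.32°.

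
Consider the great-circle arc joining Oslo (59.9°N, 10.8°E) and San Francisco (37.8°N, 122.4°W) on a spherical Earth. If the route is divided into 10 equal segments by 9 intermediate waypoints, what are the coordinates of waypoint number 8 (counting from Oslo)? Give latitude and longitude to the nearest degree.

From cos δ = sin φ₁ sin φ₂ + cos φ₁ cos φ₂ cos Δλ, the central angle is δ ≈ 1.309 rad (75.0°).
Interpolate at f = 8/10 with slerp weights a = sin((1−f)δ)/sin δ ≈ 0.268, b = sin(fδ)/sin δ ≈ 0.897.
p = a·p₁ + b·p₂ ≈ (-0.248, -0.573, 0.781); φ = arcsin(p_z) ≈ 51.38°, λ = atan2(p_y, p_x) ≈ -113.37°.

≈ 51°N, 113°W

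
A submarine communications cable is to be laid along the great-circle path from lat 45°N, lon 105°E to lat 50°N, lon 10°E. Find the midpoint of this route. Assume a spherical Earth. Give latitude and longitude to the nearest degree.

Write both endpoints as unit vectors p₁, p₂ with components (cos φ cos λ, cos φ sin λ, sin φ).
The central angle between the endpoints is δ = arccos(p₁·p₂) ≈ 1.045 rad (59.9°).
Interpolate at f = 1/2 with slerp weights a = sin((1−f)δ)/sin δ ≈ 0.577, b = sin(fδ)/sin δ ≈ 0.577.
p = a·p₁ + b·p₂ ≈ (0.260, 0.458, 0.850); φ = arcsin(p_z) ≈ 58.21°, λ = atan2(p_y, p_x) ≈ 60.48°.

≈ lat 58°N, lon 60°E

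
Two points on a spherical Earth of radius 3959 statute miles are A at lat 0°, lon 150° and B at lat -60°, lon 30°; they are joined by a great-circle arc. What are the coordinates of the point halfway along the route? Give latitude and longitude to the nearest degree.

Write both endpoints as unit vectors p₁, p₂ with components (cos φ cos λ, cos φ sin λ, sin φ).
The central angle between the endpoints is δ = arccos(p₁·p₂) ≈ 1.823 rad (104.5°).
Interpolate at f = 1/2 with slerp weights a = sin((1−f)δ)/sin δ ≈ 0.816, b = sin(fδ)/sin δ ≈ 0.816.
p = a·p₁ + b·p₂ ≈ (-0.354, 0.612, -0.707); φ = arcsin(p_z) ≈ -45.00°, λ = atan2(p_y, p_x) ≈ 120.00°.

≈ lat -45°, lon 120°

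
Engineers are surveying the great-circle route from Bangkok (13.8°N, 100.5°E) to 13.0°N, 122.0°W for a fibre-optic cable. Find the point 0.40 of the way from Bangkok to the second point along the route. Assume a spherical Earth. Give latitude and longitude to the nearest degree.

≈ 32°N, 154°E

Convert each endpoint to a unit vector on the sphere (x = cos φ cos λ, y = cos φ sin λ, z = sin φ).
The central angle between the endpoints is δ = arccos(p₁·p₂) ≈ 2.270 rad (130.1°).
Interpolate at f = 0.40 with slerp weights a = sin((1−f)δ)/sin δ ≈ 1.279, b = sin(fδ)/sin δ ≈ 1.031.
p = a·p₁ + b·p₂ ≈ (-0.758, 0.370, 0.537); φ = arcsin(p_z) ≈ 32.47°, λ = atan2(p_y, p_x) ≈ 154.02°.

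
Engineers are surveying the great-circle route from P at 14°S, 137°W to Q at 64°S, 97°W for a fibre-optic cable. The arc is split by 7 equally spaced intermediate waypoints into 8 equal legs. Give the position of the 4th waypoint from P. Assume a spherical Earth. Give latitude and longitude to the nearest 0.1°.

Convert each endpoint to a unit vector on the sphere (x = cos φ cos λ, y = cos φ sin λ, z = sin φ).
The central angle between the endpoints is δ = arccos(p₁·p₂) ≈ 0.996 rad (57.1°).
Interpolate at f = 4/8 with slerp weights a = sin((1−f)δ)/sin δ ≈ 0.569, b = sin(fδ)/sin δ ≈ 0.569.
p = a·p₁ + b·p₂ ≈ (-0.434, -0.624, -0.649); φ = arcsin(p_z) ≈ -40.49°, λ = atan2(p_y, p_x) ≈ -124.83°.

≈ 40.5°S, 124.8°W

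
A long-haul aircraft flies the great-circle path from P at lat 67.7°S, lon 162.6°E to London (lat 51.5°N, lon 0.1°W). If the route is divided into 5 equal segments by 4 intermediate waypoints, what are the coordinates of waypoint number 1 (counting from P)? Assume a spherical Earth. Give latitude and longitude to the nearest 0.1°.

Write both endpoints as unit vectors p₁, p₂ with components (cos φ cos λ, cos φ sin λ, sin φ).
The central angle between the endpoints is δ = arccos(p₁·p₂) ≈ 2.823 rad (161.7°).
Interpolate at f = 1/5 with slerp weights a = sin((1−f)δ)/sin δ ≈ 2.466, b = sin(fδ)/sin δ ≈ 1.707.
p = a·p₁ + b·p₂ ≈ (0.170, 0.278, -0.945); φ = arcsin(p_z) ≈ -70.99°, λ = atan2(p_y, p_x) ≈ 58.58°.

≈ lat 71.0°S, lon 58.6°E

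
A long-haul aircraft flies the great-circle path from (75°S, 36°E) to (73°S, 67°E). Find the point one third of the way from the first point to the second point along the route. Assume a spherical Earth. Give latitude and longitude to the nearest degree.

≈ (75°S, 47°E)

Write both endpoints as unit vectors p₁, p₂ with components (cos φ cos λ, cos φ sin λ, sin φ).
The central angle between the endpoints is δ = arccos(p₁·p₂) ≈ 0.151 rad (8.7°).
Interpolate at f = 1/3 with slerp weights a = sin((1−f)δ)/sin δ ≈ 0.668, b = sin(fδ)/sin δ ≈ 0.334.
p = a·p₁ + b·p₂ ≈ (0.178, 0.192, -0.965); φ = arcsin(p_z) ≈ -74.83°, λ = atan2(p_y, p_x) ≈ 47.10°.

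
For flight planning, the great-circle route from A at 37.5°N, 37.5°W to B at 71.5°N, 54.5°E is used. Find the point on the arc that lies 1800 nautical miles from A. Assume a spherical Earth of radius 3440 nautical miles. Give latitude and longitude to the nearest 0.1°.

Convert each endpoint to a unit vector on the sphere (x = cos φ cos λ, y = cos φ sin λ, z = sin φ).
The central angle between the endpoints is δ = arccos(p₁·p₂) ≈ 0.966 rad (55.4°). The total great-circle distance is δ·R ≈ 0.966 × 3440 ≈ 3323 nmi, so the target fraction is f = 1800/3323 ≈ 0.542.
Interpolate at f ≈ 0.542 with slerp weights a = sin((1−f)δ)/sin δ ≈ 0.521, b = sin(fδ)/sin δ ≈ 0.607.
p = a·p₁ + b·p₂ ≈ (0.440, -0.095, 0.893); φ = arcsin(p_z) ≈ 63.27°, λ = atan2(p_y, p_x) ≈ -12.15°.

≈ 63.3°N, 12.1°W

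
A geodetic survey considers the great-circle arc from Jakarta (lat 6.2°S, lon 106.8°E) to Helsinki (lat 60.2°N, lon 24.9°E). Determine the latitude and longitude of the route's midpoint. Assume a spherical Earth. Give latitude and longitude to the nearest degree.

Convert each endpoint to a unit vector on the sphere (x = cos φ cos λ, y = cos φ sin λ, z = sin φ).
The central angle between the endpoints is δ = arccos(p₁·p₂) ≈ 1.595 rad (91.4°).
Interpolate at f = 1/2 with slerp weights a = sin((1−f)δ)/sin δ ≈ 0.716, b = sin(fδ)/sin δ ≈ 0.716.
p = a·p₁ + b·p₂ ≈ (0.117, 0.831, 0.544); φ = arcsin(p_z) ≈ 32.94°, λ = atan2(p_y, p_x) ≈ 81.99°.

≈ lat 33°N, lon 82°E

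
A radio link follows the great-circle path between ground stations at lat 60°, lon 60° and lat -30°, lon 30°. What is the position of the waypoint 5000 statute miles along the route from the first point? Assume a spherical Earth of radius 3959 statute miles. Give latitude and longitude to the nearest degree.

Convert each endpoint to a unit vector on the sphere (x = cos φ cos λ, y = cos φ sin λ, z = sin φ).
The central angle between the endpoints is δ = arccos(p₁·p₂) ≈ 1.629 rad (93.3°). The total great-circle distance is δ·R ≈ 1.629 × 3959 ≈ 6449 mi, so the target fraction is f = 5000/6449 ≈ 0.775.
Interpolate at f ≈ 0.775 with slerp weights a = sin((1−f)δ)/sin δ ≈ 0.358, b = sin(fδ)/sin δ ≈ 0.955.
p = a·p₁ + b·p₂ ≈ (0.806, 0.569, -0.167); φ = arcsin(p_z) ≈ -9.61°, λ = atan2(p_y, p_x) ≈ 35.21°.

≈ lat -10°, lon 35°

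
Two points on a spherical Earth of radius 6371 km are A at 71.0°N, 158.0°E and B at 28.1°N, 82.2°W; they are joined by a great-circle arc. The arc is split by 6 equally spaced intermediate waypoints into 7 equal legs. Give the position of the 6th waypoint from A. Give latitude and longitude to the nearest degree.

≈ 38°N, 86°W

Convert each endpoint to a unit vector on the sphere (x = cos φ cos λ, y = cos φ sin λ, z = sin φ).
The central angle between the endpoints is δ = arccos(p₁·p₂) ≈ 1.263 rad (72.4°).
Interpolate at f = 6/7 with slerp weights a = sin((1−f)δ)/sin δ ≈ 0.188, b = sin(fδ)/sin δ ≈ 0.927.
p = a·p₁ + b·p₂ ≈ (0.054, -0.787, 0.615); φ = arcsin(p_z) ≈ 37.92°, λ = atan2(p_y, p_x) ≈ -86.07°.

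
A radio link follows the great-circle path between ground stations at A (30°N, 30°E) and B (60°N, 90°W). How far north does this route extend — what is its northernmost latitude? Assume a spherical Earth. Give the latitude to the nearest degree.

≈ 67°N

The great circle lies in the plane with unit normal n̂ = (p₁ × p₂)/|p₁ × p₂|.
Here n̂_z ≈ -0.384; the vertex latitude is φ_max = arccos|n̂_z| ≈ 67.4°.
Check via Clairaut: cos φ_max = |cos φ₁| · sin C = cos(30.0°)·sin(26.3°) ≈ 0.384, again giving ≈ 67.4°.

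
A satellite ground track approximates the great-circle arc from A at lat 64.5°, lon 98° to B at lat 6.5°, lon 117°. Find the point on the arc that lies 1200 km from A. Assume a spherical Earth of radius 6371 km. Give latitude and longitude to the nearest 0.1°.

From cos δ = sin φ₁ sin φ₂ + cos φ₁ cos φ₂ cos Δλ, the central angle is δ ≈ 1.040 rad (59.6°). The total great-circle distance is δ·R ≈ 1.040 × 6371 ≈ 6623 km, so the target fraction is f = 1200/6623 ≈ 0.181.
Interpolate at f ≈ 0.181 with slerp weights a = sin((1−f)δ)/sin δ ≈ 0.872, b = sin(fδ)/sin δ ≈ 0.217.
p = a·p₁ + b·p₂ ≈ (-0.150, 0.564, 0.812); φ = arcsin(p_z) ≈ 54.28°, λ = atan2(p_y, p_x) ≈ 104.91°.

≈ lat 54.3°, lon 104.9°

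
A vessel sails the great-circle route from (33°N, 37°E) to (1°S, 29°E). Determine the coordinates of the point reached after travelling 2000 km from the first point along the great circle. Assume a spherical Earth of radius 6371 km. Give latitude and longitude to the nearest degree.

From cos δ = sin φ₁ sin φ₂ + cos φ₁ cos φ₂ cos Δλ, the central angle is δ ≈ 0.608 rad (34.8°). The total great-circle distance is δ·R ≈ 0.608 × 6371 ≈ 3873 km, so the target fraction is f = 2000/3873 ≈ 0.516.
Interpolate at f ≈ 0.516 with slerp weights a = sin((1−f)δ)/sin δ ≈ 0.507, b = sin(fδ)/sin δ ≈ 0.541.
p = a·p₁ + b·p₂ ≈ (0.813, 0.518, 0.267); φ = arcsin(p_z) ≈ 15.48°, λ = atan2(p_y, p_x) ≈ 32.52°.

≈ (15°N, 33°E)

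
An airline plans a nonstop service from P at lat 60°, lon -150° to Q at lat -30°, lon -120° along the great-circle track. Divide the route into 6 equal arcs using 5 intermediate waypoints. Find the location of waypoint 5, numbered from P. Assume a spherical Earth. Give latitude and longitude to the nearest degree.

≈ lat -15°, lon -124°

Convert each endpoint to a unit vector on the sphere (x = cos φ cos λ, y = cos φ sin λ, z = sin φ).
The central angle between the endpoints is δ = arccos(p₁·p₂) ≈ 1.629 rad (93.3°).
Interpolate at f = 5/6 with slerp weights a = sin((1−f)δ)/sin δ ≈ 0.269, b = sin(fδ)/sin δ ≈ 0.979.
p = a·p₁ + b·p₂ ≈ (-0.540, -0.801, -0.257); φ = arcsin(p_z) ≈ -14.88°, λ = atan2(p_y, p_x) ≈ -123.98°.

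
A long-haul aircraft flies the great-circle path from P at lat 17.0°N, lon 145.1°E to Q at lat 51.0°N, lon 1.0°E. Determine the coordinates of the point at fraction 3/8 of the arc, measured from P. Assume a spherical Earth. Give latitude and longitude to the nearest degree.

≈ lat 52°N, lon 122°E

From cos δ = sin φ₁ sin φ₂ + cos φ₁ cos φ₂ cos Δλ, the central angle is δ ≈ 1.834 rad (105.1°).
Interpolate at f = 3/8 with slerp weights a = sin((1−f)δ)/sin δ ≈ 0.944, b = sin(fδ)/sin δ ≈ 0.657.
p = a·p₁ + b·p₂ ≈ (-0.327, 0.524, 0.787); φ = arcsin(p_z) ≈ 51.90°, λ = atan2(p_y, p_x) ≈ 121.95°.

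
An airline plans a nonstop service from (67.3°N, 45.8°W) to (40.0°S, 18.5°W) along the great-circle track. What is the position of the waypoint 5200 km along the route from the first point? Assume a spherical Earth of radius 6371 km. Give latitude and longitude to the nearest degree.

≈ (22°N, 29°W)

From cos δ = sin φ₁ sin φ₂ + cos φ₁ cos φ₂ cos Δλ, the central angle is δ ≈ 1.907 rad (109.3°). The total great-circle distance is δ·R ≈ 1.907 × 6371 ≈ 12152 km, so the target fraction is f = 5200/12152 ≈ 0.428.
Interpolate at f ≈ 0.428 with slerp weights a = sin((1−f)δ)/sin δ ≈ 0.940, b = sin(fδ)/sin δ ≈ 0.772.
p = a·p₁ + b·p₂ ≈ (0.814, -0.448, 0.371); φ = arcsin(p_z) ≈ 21.78°, λ = atan2(p_y, p_x) ≈ -28.82°.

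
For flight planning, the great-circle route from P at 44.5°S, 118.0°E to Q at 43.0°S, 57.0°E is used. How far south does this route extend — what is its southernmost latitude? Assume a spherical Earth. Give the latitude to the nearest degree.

≈ 48°S

The great circle lies in the plane with unit normal n̂ = (p₁ × p₂)/|p₁ × p₂|.
Here n̂_z ≈ -0.669; the vertex latitude is φ_max = arccos|n̂_z| ≈ 48.0°.
Check via Clairaut: cos φ_max = |cos φ₁| · sin C = cos(44.5°)·sin(110.4°) ≈ 0.669, again giving ≈ 48.0°.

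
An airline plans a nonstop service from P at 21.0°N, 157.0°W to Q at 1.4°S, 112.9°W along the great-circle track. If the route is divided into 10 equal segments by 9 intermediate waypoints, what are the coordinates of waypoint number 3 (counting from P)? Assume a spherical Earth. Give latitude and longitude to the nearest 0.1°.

Convert each endpoint to a unit vector on the sphere (x = cos φ cos λ, y = cos φ sin λ, z = sin φ).
The central angle between the endpoints is δ = arccos(p₁·p₂) ≈ 0.848 rad (48.6°).
Interpolate at f = 3/10 with slerp weights a = sin((1−f)δ)/sin δ ≈ 0.746, b = sin(fδ)/sin δ ≈ 0.336.
p = a·p₁ + b·p₂ ≈ (-0.771, -0.581, 0.259); φ = arcsin(p_z) ≈ 15.02°, λ = atan2(p_y, p_x) ≈ -143.01°.

≈ 15.0°N, 143.0°W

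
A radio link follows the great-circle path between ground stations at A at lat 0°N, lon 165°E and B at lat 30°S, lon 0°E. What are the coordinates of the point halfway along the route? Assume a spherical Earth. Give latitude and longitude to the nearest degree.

The haversine formula gives a central angle δ ≈ 2.562 rad (146.8°) between the endpoints.
Interpolate at f = 1/2 with slerp weights a = sin((1−f)δ)/sin δ ≈ 1.749, b = sin(fδ)/sin δ ≈ 1.749.
p = a·p₁ + b·p₂ ≈ (-0.175, 0.453, -0.874); φ = arcsin(p_z) ≈ -60.98°, λ = atan2(p_y, p_x) ≈ 111.11°.

≈ lat 61°S, lon 111°E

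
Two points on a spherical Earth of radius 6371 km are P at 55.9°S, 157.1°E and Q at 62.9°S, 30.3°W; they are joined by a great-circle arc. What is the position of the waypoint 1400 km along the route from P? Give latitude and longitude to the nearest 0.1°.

≈ 68.4°S, 159.4°E

Write both endpoints as unit vectors p₁, p₂ with components (cos φ cos λ, cos φ sin λ, sin φ).
The central angle between the endpoints is δ = arccos(p₁·p₂) ≈ 1.066 rad (61.1°). The total great-circle distance is δ·R ≈ 1.066 × 6371 ≈ 6790 km, so the target fraction is f = 1400/6790 ≈ 0.206.
Interpolate at f ≈ 0.206 with slerp weights a = sin((1−f)δ)/sin δ ≈ 0.855, b = sin(fδ)/sin δ ≈ 0.249.
p = a·p₁ + b·p₂ ≈ (-0.344, 0.129, -0.930); φ = arcsin(p_z) ≈ -68.45°, λ = atan2(p_y, p_x) ≈ 159.38°.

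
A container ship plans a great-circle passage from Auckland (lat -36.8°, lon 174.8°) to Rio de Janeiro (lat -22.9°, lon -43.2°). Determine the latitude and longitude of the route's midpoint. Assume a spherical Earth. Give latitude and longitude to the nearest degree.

≈ lat -60°, lon -103°

Write both endpoints as unit vectors p₁, p₂ with components (cos φ cos λ, cos φ sin λ, sin φ).
The central angle between the endpoints is δ = arccos(p₁·p₂) ≈ 1.926 rad (110.4°).
Interpolate at f = 1/2 with slerp weights a = sin((1−f)δ)/sin δ ≈ 0.876, b = sin(fδ)/sin δ ≈ 0.876.
p = a·p₁ + b·p₂ ≈ (-0.110, -0.489, -0.865); φ = arcsin(p_z) ≈ -59.93°, λ = atan2(p_y, p_x) ≈ -102.72°.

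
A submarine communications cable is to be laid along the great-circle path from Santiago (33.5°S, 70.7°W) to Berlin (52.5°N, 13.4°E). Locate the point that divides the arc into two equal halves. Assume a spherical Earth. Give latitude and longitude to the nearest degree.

≈ 13°N, 37°W

The haversine formula gives a central angle δ ≈ 1.967 rad (112.7°) between the endpoints.
Interpolate at f = 1/2 with slerp weights a = sin((1−f)δ)/sin δ ≈ 0.902, b = sin(fδ)/sin δ ≈ 0.902.
p = a·p₁ + b·p₂ ≈ (0.783, -0.583, 0.218); φ = arcsin(p_z) ≈ 12.58°, λ = atan2(p_y, p_x) ≈ -36.66°.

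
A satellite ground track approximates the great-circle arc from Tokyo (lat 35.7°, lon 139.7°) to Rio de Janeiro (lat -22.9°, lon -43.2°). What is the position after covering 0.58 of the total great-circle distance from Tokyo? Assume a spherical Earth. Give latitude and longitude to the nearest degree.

From cos δ = sin φ₁ sin φ₂ + cos φ₁ cos φ₂ cos Δλ, the central angle is δ ≈ 2.914 rad (167.0°).
Interpolate at f = 0.58 with slerp weights a = sin((1−f)δ)/sin δ ≈ 4.166, b = sin(fδ)/sin δ ≈ 4.399.
p = a·p₁ + b·p₂ ≈ (0.373, -0.586, 0.720); φ = arcsin(p_z) ≈ 46.01°, λ = atan2(p_y, p_x) ≈ -57.47°.

≈ lat 46°, lon -57°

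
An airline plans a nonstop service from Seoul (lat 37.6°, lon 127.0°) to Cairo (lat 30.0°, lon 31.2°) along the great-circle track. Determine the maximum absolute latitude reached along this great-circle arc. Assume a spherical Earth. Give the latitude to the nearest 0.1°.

The great circle lies in the plane with unit normal n̂ = (p₁ × p₂)/|p₁ × p₂|.
Here n̂_z ≈ -0.702; the vertex latitude is φ_max = arccos|n̂_z| ≈ 45.4°.

≈ 45.4°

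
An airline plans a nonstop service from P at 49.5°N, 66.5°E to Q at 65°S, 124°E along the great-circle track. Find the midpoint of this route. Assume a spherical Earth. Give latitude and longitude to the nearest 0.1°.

Write both endpoints as unit vectors p₁, p₂ with components (cos φ cos λ, cos φ sin λ, sin φ).
The central angle between the endpoints is δ = arccos(p₁·p₂) ≈ 2.143 rad (122.8°).
Interpolate at f = 1/2 with slerp weights a = sin((1−f)δ)/sin δ ≈ 1.044, b = sin(fδ)/sin δ ≈ 1.044.
p = a·p₁ + b·p₂ ≈ (0.024, 0.988, -0.152); φ = arcsin(p_z) ≈ -8.77°, λ = atan2(p_y, p_x) ≈ 88.63°.

≈ 8.8°S, 88.6°E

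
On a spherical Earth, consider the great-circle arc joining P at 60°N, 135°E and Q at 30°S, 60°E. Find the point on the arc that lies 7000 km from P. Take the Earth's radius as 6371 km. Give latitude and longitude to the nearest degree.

≈ 11°N, 82°E

Convert each endpoint to a unit vector on the sphere (x = cos φ cos λ, y = cos φ sin λ, z = sin φ).
The central angle between the endpoints is δ = arccos(p₁·p₂) ≈ 1.898 rad (108.7°). The total great-circle distance is δ·R ≈ 1.898 × 6371 ≈ 12089 km, so the target fraction is f = 7000/12089 ≈ 0.579.
Interpolate at f ≈ 0.579 with slerp weights a = sin((1−f)δ)/sin δ ≈ 0.757, b = sin(fδ)/sin δ ≈ 0.940.
p = a·p₁ + b·p₂ ≈ (0.140, 0.973, 0.185); φ = arcsin(p_z) ≈ 10.66°, λ = atan2(p_y, p_x) ≈ 81.83°.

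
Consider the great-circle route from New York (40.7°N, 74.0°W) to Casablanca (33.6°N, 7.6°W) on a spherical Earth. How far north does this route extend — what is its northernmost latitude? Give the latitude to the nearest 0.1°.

≈ 42.9°N

The great circle lies in the plane with unit normal n̂ = (p₁ × p₂)/|p₁ × p₂|.
Here n̂_z ≈ +0.733; the vertex latitude is φ_max = arccos|n̂_z| ≈ 42.9°.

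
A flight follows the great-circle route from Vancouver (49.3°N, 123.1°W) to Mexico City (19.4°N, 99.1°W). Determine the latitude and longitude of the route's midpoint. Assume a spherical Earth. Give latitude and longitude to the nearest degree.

From cos δ = sin φ₁ sin φ₂ + cos φ₁ cos φ₂ cos Δλ, the central angle is δ ≈ 0.620 rad (35.5°).
Interpolate at f = 1/2 with slerp weights a = sin((1−f)δ)/sin δ ≈ 0.525, b = sin(fδ)/sin δ ≈ 0.525.
p = a·p₁ + b·p₂ ≈ (-0.265, -0.776, 0.572); φ = arcsin(p_z) ≈ 34.92°, λ = atan2(p_y, p_x) ≈ -108.88°.

≈ (35°N, 109°W)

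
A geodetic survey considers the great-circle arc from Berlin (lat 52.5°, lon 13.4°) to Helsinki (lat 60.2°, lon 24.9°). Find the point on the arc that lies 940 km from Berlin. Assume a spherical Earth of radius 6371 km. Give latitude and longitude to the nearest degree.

Convert each endpoint to a unit vector on the sphere (x = cos φ cos λ, y = cos φ sin λ, z = sin φ).
The central angle between the endpoints is δ = arccos(p₁·p₂) ≈ 0.174 rad (10.0°). The total great-circle distance is δ·R ≈ 0.174 × 6371 ≈ 1108 km, so the target fraction is f = 940/1108 ≈ 0.848.
Interpolate at f ≈ 0.848 with slerp weights a = sin((1−f)δ)/sin δ ≈ 0.153, b = sin(fδ)/sin δ ≈ 0.849.
p = a·p₁ + b·p₂ ≈ (0.473, 0.199, 0.858); φ = arcsin(p_z) ≈ 59.11°, λ = atan2(p_y, p_x) ≈ 22.83°.

≈ lat 59°, lon 23°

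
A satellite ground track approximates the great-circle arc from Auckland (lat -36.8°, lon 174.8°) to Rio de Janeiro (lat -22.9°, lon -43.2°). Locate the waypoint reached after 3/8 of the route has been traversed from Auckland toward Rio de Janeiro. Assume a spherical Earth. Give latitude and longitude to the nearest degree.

≈ lat -61°, lon -131°

Convert each endpoint to a unit vector on the sphere (x = cos φ cos λ, y = cos φ sin λ, z = sin φ).
The central angle between the endpoints is δ = arccos(p₁·p₂) ≈ 1.926 rad (110.4°).
Interpolate at f = 3/8 with slerp weights a = sin((1−f)δ)/sin δ ≈ 0.996, b = sin(fδ)/sin δ ≈ 0.705.
p = a·p₁ + b·p₂ ≈ (-0.320, -0.373, -0.871); φ = arcsin(p_z) ≈ -60.57°, λ = atan2(p_y, p_x) ≈ -130.70°.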